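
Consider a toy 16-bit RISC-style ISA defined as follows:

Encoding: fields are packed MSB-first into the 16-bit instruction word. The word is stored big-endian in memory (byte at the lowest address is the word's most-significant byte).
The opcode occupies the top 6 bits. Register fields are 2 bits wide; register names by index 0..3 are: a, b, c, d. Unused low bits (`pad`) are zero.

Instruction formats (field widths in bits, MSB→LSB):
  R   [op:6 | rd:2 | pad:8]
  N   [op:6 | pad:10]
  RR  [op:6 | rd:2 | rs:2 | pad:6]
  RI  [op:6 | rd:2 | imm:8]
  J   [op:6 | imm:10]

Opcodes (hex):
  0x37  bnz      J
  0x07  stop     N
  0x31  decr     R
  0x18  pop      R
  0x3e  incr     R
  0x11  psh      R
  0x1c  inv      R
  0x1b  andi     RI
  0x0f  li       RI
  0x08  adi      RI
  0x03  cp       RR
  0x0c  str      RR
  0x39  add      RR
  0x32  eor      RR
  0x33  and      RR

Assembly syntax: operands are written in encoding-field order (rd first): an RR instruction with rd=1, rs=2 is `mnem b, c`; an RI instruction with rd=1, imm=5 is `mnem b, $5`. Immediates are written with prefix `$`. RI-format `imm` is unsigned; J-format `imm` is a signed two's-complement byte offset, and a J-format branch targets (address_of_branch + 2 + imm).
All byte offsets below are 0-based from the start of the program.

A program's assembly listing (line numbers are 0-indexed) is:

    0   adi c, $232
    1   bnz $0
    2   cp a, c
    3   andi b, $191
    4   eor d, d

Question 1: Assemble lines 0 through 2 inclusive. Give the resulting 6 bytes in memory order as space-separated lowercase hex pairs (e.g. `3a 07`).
L0: adi op=0x8:6|rd=2:2|imm=232:8 ⇒ 0x22e8 ⇒ big 22 e8
L1: bnz op=0x37:6|imm=0:10 ⇒ 0xdc00 ⇒ big dc 00
L2: cp op=0x3:6|rd=0:2|rs=2:2|pad=0:6 ⇒ 0x0c80 ⇒ big 0c 80

22 e8 dc 00 0c 80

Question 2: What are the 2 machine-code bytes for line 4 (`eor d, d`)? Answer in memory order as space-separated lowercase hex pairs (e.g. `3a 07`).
cb c0

4. eor fields op=0x32:6|rd=3:2|rs=3:2|pad=0:6 → word cbc0h → cb c0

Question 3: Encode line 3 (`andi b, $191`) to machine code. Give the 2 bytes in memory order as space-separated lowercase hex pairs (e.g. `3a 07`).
6d bf

3. andi fields op=0x1b:6|rd=1:2|imm=191:8 → word 6dbfh → 6d bf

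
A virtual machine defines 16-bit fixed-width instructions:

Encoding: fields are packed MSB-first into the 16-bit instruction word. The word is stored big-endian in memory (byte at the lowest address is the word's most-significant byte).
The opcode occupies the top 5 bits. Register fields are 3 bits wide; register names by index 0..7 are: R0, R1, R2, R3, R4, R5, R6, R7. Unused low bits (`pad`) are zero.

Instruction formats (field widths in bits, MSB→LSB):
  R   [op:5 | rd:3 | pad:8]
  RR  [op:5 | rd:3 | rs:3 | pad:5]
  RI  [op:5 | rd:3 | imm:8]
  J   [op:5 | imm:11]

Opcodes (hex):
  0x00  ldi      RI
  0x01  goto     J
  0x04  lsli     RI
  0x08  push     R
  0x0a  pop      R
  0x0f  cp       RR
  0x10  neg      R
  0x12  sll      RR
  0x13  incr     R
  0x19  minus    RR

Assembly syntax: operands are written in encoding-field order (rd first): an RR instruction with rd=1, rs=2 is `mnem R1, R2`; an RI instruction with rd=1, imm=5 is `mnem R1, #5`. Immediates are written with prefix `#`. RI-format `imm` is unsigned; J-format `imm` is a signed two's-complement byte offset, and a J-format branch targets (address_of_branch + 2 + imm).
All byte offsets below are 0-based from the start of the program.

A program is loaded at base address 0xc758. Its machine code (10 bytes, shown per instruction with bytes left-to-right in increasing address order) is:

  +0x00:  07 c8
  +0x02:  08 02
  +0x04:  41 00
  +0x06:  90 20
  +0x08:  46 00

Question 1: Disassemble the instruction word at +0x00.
@+00  big-endian(07 c8) = 0x07c8
  top 5b → 0x0 → ldi [RI]
  rd@[10:8]=0x7 ⇒ R7
  imm@[7:0]=0xc8 ⇒ #200

ldi R7, #200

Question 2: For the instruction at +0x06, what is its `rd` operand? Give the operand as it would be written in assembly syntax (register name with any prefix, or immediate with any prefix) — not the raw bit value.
R0

@+06  big-endian(90 20) = 0x9020
  top 5b → 0x12 → sll [RR]
  [10:8] rd=0 = R0
  [7:5] rs=1 = R1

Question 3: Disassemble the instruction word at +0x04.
push R1

@+04  big-endian(41 00) = 0x4100
  opcode bits[15:11]=0x8: push/R
  rd@[10:8]=0x1 ⇒ R1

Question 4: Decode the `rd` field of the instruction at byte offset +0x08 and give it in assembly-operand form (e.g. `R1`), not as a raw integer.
R6

+0x08: 46 00 ⇒ word 0x4600 (big)
  opcode bits[15:11]=0x8: push/R
  rd: (w>>8)&0x7=0x6 → R6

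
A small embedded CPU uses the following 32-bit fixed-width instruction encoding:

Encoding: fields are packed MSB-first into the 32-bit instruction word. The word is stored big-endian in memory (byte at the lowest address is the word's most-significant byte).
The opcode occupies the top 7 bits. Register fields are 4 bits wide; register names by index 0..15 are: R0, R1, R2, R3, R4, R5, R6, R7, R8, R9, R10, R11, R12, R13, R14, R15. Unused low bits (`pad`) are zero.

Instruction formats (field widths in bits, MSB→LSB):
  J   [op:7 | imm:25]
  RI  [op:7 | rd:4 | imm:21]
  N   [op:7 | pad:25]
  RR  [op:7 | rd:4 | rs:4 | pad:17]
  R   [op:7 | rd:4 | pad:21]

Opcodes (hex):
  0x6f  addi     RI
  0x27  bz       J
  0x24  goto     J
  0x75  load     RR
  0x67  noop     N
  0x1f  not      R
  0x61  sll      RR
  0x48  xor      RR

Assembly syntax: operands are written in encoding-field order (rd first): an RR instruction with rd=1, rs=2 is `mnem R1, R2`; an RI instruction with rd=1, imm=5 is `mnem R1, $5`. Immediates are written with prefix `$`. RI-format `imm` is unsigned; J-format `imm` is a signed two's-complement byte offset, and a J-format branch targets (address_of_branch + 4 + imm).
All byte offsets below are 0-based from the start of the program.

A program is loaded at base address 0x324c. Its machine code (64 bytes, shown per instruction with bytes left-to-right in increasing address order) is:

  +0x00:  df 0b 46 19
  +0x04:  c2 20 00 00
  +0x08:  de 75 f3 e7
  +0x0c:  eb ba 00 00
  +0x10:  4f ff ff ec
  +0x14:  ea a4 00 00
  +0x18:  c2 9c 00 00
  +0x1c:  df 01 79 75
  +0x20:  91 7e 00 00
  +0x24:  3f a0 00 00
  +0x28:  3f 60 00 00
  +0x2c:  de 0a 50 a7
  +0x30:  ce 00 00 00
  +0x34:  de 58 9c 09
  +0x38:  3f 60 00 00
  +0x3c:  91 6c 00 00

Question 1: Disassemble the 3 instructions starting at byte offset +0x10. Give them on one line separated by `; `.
+0x10: 4f ff ff ec ⇒ word 0x4fffffec (big)
  top 7b → 0x27 → bz [J]
  imm@[24:0]=0x1ffffec (s25→-20) ⇒ $-20
+0x14: ea a4 00 00 ⇒ word 0xeaa40000 (big)
  top 7b → 0x75 → load [RR]
  rd@[24:21]=0x5 ⇒ R5
  rs@[20:17]=0x2 ⇒ R2
+0x18: c2 9c 00 00 ⇒ word 0xc29c0000 (big)
  top 7b → 0x61 → sll [RR]
  rd@[24:21]=0x4 ⇒ R4
  rs@[20:17]=0xe ⇒ R14

bz $-20; load R5, R2; sll R4, R14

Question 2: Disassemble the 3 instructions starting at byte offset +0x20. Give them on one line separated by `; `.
xor R11, R15; not R13; not R11

+0x20: 91 7e 00 00 ⇒ word 0x917e0000 (big)
  op=0x917e0000>>25=0x48 ⇒ xor (RR)
  [24:21] rd=11 = R11
  [20:17] rs=15 = R15
+0x24: 3f a0 00 00 ⇒ word 0x3fa00000 (big)
  op=0x3fa00000>>25=0x1f ⇒ not (R)
  [24:21] rd=13 = R13
+0x28: 3f 60 00 00 ⇒ word 0x3f600000 (big)
  op=0x3f600000>>25=0x1f ⇒ not (R)
  [24:21] rd=11 = R11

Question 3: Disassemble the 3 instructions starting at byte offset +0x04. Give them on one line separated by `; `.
@+04  big-endian(c2 20 00 00) = 0xc2200000
  top 7b → 0x61 → sll [RR]
  [24:21] rd=1 = R1
  [20:17] rs=0 = R0
@+08  big-endian(de 75 f3 e7) = 0xde75f3e7
  top 7b → 0x6f → addi [RI]
  [24:21] rd=3 = R3
  [20:0] imm=1438695 = $1438695
@+0c  big-endian(eb ba 00 00) = 0xebba0000
  top 7b → 0x75 → load [RR]
  [24:21] rd=13 = R13
  [20:17] rs=13 = R13

sll R1, R0; addi R3, $1438695; load R13, R13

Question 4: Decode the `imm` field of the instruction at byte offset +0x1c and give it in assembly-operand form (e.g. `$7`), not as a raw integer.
$96629

@+1c  big-endian(df 01 79 75) = 0xdf017975
  op=0xdf017975>>25=0x6f ⇒ addi (RI)
  rd@[24:21]=0x8 ⇒ R8
  imm@[20:0]=0x17975 ⇒ $96629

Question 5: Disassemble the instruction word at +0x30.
noop

[30] ce 00 00 00 → 0xce000000
  op=0xce000000>>25=0x67 ⇒ noop (N)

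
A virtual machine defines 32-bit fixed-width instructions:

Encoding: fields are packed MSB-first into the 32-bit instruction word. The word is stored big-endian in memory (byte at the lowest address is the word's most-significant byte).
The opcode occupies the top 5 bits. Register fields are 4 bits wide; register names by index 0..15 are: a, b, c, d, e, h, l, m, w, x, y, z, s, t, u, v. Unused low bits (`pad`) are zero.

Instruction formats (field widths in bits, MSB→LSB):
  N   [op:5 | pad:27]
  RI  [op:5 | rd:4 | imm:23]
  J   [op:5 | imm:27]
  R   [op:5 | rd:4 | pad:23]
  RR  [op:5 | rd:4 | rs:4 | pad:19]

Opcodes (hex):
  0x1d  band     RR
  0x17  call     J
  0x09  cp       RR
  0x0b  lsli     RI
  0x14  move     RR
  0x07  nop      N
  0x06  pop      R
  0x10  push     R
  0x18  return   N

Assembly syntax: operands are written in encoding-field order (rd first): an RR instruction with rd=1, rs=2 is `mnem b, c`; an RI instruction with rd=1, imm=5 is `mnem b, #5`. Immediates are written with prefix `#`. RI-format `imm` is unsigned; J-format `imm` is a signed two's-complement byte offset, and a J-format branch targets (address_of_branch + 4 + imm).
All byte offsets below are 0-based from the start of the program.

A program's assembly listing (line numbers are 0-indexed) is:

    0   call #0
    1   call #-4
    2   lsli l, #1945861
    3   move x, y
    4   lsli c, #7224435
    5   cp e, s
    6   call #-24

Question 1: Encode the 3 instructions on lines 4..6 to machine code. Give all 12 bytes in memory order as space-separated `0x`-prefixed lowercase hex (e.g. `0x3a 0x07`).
0x59 0x6e 0x3c 0x73 0x4a 0x60 0x00 0x00 0xbf 0xff 0xff 0xe8

line 4 (lsli): pack op=0xb:5|rd=2:4|imm=7224435:23 = 0x596e3c73; big→ 59 6e 3c 73
line 5 (cp): pack op=0x9:5|rd=4:4|rs=12:4|pad=0:19 = 0x4a600000; big→ 4a 60 00 00
line 6 (call): pack op=0x17:5|imm=-24:27 = 0xbfffffe8; big→ bf ff ff e8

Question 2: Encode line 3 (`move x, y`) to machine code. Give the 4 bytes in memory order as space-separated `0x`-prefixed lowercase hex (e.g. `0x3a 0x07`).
3. move fields op=0x14:5|rd=9:4|rs=10:4|pad=0:19 → word a4d00000h → a4 d0 00 00

0xa4 0xd0 0x00 0x00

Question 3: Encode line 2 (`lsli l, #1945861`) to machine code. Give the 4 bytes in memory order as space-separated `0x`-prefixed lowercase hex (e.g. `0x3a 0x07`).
line 2 (lsli): pack op=0xb:5|rd=6:4|imm=1945861:23 = 0x5b1db105; big→ 5b 1d b1 05

0x5b 0x1d 0xb1 0x05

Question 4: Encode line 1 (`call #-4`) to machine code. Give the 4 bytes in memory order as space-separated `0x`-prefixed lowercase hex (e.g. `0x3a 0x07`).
line 1 (call): pack op=0x17:5|imm=-4:27 = 0xbffffffc; big→ bf ff ff fc

0xbf 0xff 0xff 0xfc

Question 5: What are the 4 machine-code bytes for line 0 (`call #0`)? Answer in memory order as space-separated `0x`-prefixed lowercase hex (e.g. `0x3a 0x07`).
0xb8 0x00 0x00 0x00

0. call fields op=0x17:5|imm=0:27 → word b8000000h → b8 00 00 00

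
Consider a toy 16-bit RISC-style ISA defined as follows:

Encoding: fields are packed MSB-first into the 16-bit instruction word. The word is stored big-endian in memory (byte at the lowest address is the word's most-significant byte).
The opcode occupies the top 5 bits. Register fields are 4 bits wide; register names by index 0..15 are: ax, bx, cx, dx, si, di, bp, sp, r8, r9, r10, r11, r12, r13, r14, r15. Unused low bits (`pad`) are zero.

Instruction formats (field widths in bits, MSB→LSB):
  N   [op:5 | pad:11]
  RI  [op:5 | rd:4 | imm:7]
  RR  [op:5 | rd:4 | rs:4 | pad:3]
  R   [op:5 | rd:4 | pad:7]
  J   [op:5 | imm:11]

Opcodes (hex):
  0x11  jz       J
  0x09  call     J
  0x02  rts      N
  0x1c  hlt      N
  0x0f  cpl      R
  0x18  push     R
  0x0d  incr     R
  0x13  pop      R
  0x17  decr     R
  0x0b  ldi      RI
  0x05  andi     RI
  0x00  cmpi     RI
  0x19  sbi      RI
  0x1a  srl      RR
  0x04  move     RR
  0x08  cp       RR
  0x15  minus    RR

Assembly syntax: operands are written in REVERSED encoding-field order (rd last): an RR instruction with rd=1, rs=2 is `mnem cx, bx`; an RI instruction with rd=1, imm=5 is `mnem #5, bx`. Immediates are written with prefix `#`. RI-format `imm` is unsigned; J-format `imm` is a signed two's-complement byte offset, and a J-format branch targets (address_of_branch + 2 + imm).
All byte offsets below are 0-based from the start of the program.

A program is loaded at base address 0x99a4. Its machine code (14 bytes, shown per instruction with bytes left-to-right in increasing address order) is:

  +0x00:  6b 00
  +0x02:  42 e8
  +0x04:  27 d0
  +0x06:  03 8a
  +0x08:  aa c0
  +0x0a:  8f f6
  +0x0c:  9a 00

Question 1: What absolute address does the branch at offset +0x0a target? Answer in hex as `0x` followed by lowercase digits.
off 0x0a: read 8f f6 as big → 0x8ff6
  opcode bits[15:11]=0x11: jz/J
  [10:0] imm=2038 (s11→-10) = #-10
  target = base 0x99a4 + off 0x0a + 2 + imm -10 = 0x99a6

0x99a6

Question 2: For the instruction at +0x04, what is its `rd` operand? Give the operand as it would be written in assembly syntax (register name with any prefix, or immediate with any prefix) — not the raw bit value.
r15

[04] 27 d0 → 0x27d0
  top 5b → 0x4 → move [RR]
  rd@[10:7]=0xf ⇒ r15
  rs@[6:3]=0xa ⇒ r10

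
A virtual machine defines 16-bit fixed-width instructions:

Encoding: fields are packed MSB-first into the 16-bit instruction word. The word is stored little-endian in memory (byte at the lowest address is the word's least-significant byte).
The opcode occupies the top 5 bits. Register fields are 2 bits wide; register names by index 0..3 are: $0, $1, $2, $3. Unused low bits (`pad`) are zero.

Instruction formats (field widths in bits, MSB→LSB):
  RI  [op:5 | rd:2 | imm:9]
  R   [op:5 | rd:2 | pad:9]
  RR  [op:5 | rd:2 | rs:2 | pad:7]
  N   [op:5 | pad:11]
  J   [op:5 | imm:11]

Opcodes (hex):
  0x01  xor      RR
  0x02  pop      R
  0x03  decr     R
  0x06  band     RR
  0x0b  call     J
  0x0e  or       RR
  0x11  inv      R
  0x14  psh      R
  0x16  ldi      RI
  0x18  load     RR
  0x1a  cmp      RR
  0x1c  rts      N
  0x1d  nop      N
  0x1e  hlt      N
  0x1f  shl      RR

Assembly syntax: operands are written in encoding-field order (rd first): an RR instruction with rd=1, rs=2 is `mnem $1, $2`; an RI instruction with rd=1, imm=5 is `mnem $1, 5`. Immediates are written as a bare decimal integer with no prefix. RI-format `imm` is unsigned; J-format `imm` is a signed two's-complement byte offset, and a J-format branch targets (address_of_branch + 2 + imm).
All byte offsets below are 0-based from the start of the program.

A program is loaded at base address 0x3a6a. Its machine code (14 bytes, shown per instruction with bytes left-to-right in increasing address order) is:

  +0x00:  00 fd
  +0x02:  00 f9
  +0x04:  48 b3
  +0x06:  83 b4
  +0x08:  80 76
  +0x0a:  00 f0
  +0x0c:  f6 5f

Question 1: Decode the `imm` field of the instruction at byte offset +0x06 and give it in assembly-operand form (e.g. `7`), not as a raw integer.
[06] 83 b4 → 0xb483
  opcode bits[15:11]=0x16: ldi/RI
  rd@[10:9]=0x2 ⇒ $2
  imm@[8:0]=0x83 ⇒ 131

131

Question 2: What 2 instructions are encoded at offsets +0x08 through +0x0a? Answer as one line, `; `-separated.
or $3, $1; hlt

off 0x08: read 80 76 as little → 0x7680
  opcode bits[15:11]=0xe: or/RR
  rd@[10:9]=0x3 ⇒ $3
  rs@[8:7]=0x1 ⇒ $1
off 0x0a: read 00 f0 as little → 0xf000
  opcode bits[15:11]=0x1e: hlt/N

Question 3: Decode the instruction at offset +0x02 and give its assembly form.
off 0x02: read 00 f9 as little → 0xf900
  top 5b → 0x1f → shl [RR]
  [10:9] rd=0 = $0
  [8:7] rs=2 = $2

shl $0, $2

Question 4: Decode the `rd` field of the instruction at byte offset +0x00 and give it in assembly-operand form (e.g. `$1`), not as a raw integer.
$2

off 0x00: read 00 fd as little → 0xfd00
  opcode bits[15:11]=0x1f: shl/RR
  [10:9] rd=2 = $2
  [8:7] rs=2 = $2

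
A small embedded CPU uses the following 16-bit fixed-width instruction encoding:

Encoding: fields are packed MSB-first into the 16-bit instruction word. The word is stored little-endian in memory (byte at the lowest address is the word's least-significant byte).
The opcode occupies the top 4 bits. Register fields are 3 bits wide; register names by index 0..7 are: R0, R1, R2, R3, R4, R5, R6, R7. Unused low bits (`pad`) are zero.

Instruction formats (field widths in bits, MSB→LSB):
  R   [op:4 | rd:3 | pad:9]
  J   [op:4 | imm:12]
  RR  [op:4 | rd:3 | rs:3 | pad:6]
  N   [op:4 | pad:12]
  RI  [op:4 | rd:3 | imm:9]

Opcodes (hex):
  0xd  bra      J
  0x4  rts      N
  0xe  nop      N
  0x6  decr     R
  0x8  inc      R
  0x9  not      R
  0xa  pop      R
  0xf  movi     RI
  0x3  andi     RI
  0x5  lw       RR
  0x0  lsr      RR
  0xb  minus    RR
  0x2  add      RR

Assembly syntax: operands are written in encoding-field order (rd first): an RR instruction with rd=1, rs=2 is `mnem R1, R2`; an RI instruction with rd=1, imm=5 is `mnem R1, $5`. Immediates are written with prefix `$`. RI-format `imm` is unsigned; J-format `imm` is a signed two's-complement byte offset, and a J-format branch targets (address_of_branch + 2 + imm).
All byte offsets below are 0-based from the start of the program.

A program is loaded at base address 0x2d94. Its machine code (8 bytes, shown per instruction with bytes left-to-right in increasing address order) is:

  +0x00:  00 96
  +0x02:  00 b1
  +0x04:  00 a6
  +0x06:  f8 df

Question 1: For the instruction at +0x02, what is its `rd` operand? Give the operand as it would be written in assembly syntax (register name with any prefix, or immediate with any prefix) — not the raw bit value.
@+02  little-endian(00 b1) = 0xb100
  op=0xb100>>12=0xb ⇒ minus (RR)
  rd@[11:9]=0x0 ⇒ R0
  rs@[8:6]=0x4 ⇒ R4

R0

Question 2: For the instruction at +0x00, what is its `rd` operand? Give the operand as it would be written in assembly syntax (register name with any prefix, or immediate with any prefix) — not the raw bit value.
R3

[00] 00 96 → 0x9600
  top 4b → 0x9 → not [R]
  [11:9] rd=3 = R3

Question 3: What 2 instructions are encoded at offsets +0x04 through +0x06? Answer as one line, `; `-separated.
pop R3; bra $-8

+0x04: 00 a6 ⇒ word 0xa600 (little)
  op=0xa600>>12=0xa ⇒ pop (R)
  [11:9] rd=3 = R3
+0x06: f8 df ⇒ word 0xdff8 (little)
  op=0xdff8>>12=0xd ⇒ bra (J)
  [11:0] imm=4088 (s12→-8) = $-8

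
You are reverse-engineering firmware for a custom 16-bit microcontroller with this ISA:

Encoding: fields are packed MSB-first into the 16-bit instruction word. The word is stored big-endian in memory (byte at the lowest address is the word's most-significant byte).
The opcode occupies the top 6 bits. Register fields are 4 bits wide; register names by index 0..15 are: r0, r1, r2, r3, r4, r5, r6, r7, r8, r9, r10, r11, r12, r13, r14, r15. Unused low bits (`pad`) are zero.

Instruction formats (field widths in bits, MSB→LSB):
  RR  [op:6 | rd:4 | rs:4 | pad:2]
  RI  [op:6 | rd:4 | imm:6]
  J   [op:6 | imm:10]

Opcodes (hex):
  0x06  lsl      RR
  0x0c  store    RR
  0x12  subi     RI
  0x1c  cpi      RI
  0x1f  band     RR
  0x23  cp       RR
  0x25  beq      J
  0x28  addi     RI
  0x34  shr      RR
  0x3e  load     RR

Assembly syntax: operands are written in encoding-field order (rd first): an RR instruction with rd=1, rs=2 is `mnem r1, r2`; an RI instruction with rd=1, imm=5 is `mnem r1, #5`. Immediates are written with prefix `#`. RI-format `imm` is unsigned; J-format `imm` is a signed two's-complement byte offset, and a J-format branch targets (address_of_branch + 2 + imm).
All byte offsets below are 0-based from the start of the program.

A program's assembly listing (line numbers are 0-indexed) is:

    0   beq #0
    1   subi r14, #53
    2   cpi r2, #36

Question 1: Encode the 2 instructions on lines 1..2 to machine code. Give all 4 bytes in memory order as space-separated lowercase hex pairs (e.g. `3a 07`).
1. subi fields op=0x12:6|rd=14:4|imm=53:6 → word 4bb5h → 4b b5
2. cpi fields op=0x1c:6|rd=2:4|imm=36:6 → word 70a4h → 70 a4

4b b5 70 a4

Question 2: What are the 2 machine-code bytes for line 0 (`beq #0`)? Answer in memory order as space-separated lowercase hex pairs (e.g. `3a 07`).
L0: beq op=0x25:6|imm=0:10 ⇒ 0x9400 ⇒ big 94 00

94 00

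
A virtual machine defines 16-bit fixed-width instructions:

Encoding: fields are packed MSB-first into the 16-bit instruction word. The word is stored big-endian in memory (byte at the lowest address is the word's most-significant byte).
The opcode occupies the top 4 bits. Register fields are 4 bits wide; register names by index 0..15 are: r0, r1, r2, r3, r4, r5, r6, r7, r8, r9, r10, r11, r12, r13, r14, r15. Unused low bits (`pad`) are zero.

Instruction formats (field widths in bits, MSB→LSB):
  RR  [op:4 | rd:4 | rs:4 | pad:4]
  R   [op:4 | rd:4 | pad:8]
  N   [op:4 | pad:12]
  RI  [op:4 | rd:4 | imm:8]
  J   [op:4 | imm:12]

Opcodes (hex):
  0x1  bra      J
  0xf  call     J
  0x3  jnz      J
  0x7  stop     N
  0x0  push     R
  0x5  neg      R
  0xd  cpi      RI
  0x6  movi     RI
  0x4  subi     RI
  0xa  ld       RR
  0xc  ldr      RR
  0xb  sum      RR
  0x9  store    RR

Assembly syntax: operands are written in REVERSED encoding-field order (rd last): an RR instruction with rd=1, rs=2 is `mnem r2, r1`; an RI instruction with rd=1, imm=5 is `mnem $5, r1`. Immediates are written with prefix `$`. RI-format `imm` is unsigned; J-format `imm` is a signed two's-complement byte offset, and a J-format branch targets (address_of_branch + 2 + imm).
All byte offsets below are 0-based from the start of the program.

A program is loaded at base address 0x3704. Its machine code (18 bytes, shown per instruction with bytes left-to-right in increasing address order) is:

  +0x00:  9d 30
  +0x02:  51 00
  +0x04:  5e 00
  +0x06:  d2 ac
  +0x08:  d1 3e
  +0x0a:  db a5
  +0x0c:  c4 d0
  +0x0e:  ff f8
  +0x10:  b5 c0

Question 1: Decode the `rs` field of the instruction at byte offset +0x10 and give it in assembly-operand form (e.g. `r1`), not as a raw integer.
r12

+0x10: b5 c0 ⇒ word 0xb5c0 (big)
  top 4b → 0xb → sum [RR]
  rd: (w>>8)&0xf=0x5 → r5
  rs: (w>>4)&0xf=0xc → r12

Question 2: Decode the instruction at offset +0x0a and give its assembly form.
cpi $165, r11

@+0a  big-endian(db a5) = 0xdba5
  opcode bits[15:12]=0xd: cpi/RI
  rd@[11:8]=0xb ⇒ r11
  imm@[7:0]=0xa5 ⇒ $165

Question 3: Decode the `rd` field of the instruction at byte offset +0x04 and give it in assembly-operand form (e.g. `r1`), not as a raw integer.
[04] 5e 00 → 0x5e00
  top 4b → 0x5 → neg [R]
  rd@[11:8]=0xe ⇒ r14

r14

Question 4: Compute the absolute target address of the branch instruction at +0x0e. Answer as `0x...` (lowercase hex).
0x370c

off 0x0e: read ff f8 as big → 0xfff8
  top 4b → 0xf → call [J]
  imm@[11:0]=0xff8 (s12→-8) ⇒ $-8
  target = base 0x3704 + off 0x0e + 2 + imm -8 = 0x370c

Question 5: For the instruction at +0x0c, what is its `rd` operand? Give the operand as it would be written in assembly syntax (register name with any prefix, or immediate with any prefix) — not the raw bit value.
r4

+0x0c: c4 d0 ⇒ word 0xc4d0 (big)
  op=0xc4d0>>12=0xc ⇒ ldr (RR)
  rd: (w>>8)&0xf=0x4 → r4
  rs: (w>>4)&0xf=0xd → r13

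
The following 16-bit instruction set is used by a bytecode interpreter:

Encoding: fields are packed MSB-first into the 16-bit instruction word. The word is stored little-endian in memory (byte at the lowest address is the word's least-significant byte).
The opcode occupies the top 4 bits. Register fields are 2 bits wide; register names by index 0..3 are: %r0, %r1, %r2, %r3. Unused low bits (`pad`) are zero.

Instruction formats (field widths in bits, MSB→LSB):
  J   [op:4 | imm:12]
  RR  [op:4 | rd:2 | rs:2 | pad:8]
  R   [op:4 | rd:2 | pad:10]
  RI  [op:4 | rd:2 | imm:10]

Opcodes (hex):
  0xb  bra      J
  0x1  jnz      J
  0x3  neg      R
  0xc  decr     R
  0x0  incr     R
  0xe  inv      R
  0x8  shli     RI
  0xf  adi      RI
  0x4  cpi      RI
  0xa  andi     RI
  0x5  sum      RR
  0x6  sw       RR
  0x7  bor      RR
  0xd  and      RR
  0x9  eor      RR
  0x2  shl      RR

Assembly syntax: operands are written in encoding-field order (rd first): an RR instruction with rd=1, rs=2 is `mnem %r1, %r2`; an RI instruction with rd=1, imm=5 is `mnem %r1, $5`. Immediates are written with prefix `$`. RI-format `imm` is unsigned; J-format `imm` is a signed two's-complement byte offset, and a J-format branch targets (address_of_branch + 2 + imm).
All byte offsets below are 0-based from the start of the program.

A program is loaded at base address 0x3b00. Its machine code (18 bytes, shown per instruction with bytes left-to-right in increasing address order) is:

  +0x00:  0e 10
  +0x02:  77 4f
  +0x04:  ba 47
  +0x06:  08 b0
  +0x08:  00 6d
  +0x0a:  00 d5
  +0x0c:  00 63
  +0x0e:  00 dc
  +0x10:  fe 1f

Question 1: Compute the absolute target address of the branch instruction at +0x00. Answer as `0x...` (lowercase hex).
[00] 0e 10 → 0x100e
  opcode bits[15:12]=0x1: jnz/J
  imm: (w>>0)&0xfff=0xe → $14
  target = base 0x3b00 + off 0x00 + 2 + imm 14 = 0x3b10

0x3b10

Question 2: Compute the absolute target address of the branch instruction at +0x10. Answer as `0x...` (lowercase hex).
0x3b10

[10] fe 1f → 0x1ffe
  top 4b → 0x1 → jnz [J]
  imm: (w>>0)&0xfff=0xffe (s12→-2) → $-2
  target = base 0x3b00 + off 0x10 + 2 + imm -2 = 0x3b10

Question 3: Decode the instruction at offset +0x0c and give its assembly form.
sw %r0, %r3

off 0x0c: read 00 63 as little → 0x6300
  opcode bits[15:12]=0x6: sw/RR
  [11:10] rd=0 = %r0
  [9:8] rs=3 = %r3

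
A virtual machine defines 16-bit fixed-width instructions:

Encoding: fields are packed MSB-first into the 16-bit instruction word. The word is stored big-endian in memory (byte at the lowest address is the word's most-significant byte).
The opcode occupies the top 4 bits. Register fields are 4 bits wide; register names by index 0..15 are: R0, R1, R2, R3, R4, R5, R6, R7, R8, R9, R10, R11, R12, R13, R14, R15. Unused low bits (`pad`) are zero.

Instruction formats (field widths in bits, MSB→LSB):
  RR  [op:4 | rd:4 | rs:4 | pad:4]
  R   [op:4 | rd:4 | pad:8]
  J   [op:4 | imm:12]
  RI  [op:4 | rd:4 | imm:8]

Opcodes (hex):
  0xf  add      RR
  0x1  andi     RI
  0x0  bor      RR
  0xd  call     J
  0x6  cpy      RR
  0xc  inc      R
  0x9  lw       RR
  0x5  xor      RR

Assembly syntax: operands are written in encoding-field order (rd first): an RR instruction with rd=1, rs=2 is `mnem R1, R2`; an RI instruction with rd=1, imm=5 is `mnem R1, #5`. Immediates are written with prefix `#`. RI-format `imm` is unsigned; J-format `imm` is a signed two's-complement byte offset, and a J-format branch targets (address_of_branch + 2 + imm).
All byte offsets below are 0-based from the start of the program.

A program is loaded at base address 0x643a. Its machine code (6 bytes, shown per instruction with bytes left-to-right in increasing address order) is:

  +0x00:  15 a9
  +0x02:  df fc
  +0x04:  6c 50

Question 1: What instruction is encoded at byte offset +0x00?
off 0x00: read 15 a9 as big → 0x15a9
  top 4b → 0x1 → andi [RI]
  rd: (w>>8)&0xf=0x5 → R5
  imm: (w>>0)&0xff=0xa9 → #169

andi R5, #169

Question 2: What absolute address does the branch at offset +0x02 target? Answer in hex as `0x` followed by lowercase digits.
0x643a

@+02  big-endian(df fc) = 0xdffc
  top 4b → 0xd → call [J]
  [11:0] imm=4092 (s12→-4) = #-4
  target = base 0x643a + off 0x02 + 2 + imm -4 = 0x643a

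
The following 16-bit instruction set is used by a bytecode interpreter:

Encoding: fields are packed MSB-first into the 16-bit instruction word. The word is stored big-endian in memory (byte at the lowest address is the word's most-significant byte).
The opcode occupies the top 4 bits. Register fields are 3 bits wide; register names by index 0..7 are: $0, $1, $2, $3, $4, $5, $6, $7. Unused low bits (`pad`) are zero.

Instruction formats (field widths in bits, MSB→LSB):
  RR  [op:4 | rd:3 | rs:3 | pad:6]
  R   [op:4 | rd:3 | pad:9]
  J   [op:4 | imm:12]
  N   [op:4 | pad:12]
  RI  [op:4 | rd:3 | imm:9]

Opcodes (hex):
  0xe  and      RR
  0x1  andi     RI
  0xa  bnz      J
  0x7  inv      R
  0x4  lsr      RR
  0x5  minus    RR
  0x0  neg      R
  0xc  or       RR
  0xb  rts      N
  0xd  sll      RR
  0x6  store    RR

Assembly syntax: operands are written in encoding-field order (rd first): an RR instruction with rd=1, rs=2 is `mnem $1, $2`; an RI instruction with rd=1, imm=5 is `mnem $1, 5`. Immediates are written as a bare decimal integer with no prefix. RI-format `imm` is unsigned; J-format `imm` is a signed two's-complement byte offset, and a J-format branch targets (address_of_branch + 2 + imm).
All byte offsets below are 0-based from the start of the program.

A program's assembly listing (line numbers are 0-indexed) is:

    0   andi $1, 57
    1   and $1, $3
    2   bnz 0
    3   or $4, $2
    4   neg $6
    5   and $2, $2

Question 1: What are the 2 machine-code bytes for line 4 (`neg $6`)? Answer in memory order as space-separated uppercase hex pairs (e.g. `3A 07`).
4. neg fields op=0x0:4|rd=6:3|pad=0:9 → word 0c00h → 0c 00

0C 00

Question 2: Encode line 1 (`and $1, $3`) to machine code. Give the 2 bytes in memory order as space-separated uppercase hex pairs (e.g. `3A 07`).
line 1 (and): pack op=0xe:4|rd=1:3|rs=3:3|pad=0:6 = 0xe2c0; big→ e2 c0

E2 C0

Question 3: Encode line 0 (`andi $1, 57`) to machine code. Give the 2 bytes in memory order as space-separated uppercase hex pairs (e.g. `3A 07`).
0. andi fields op=0x1:4|rd=1:3|imm=57:9 → word 1239h → 12 39

12 39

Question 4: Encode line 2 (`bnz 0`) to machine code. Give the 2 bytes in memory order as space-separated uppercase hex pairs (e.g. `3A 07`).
line 2 (bnz): pack op=0xa:4|imm=0:12 = 0xa000; big→ a0 00

A0 00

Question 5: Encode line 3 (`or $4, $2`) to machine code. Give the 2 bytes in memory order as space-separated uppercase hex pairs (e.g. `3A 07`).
line 3 (or): pack op=0xc:4|rd=4:3|rs=2:3|pad=0:6 = 0xc880; big→ c8 80

C8 80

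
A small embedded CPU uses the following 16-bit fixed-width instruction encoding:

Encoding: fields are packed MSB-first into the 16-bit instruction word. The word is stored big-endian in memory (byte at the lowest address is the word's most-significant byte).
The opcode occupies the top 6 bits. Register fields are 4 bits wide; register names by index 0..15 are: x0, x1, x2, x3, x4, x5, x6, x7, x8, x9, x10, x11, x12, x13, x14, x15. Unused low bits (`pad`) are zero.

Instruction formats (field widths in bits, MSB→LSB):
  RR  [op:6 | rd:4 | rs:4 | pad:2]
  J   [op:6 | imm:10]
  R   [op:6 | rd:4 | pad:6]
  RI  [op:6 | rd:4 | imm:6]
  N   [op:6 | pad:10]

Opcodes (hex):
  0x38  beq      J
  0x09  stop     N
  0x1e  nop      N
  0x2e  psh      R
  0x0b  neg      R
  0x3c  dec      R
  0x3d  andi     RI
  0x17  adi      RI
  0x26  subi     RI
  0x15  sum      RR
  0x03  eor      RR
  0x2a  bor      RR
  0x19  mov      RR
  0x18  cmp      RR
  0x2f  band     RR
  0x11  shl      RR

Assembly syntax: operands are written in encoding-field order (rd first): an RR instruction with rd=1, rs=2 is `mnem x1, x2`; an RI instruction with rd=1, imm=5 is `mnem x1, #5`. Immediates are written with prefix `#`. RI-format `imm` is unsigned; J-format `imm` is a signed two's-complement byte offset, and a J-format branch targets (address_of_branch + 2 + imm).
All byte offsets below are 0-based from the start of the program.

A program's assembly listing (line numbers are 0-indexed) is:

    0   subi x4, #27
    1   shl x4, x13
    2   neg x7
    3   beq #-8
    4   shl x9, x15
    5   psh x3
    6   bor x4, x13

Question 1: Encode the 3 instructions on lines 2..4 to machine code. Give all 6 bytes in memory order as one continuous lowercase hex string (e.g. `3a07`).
2dc0e3f8467c

line 2 (neg): pack op=0xb:6|rd=7:4|pad=0:6 = 0x2dc0; big→ 2d c0
line 3 (beq): pack op=0x38:6|imm=-8:10 = 0xe3f8; big→ e3 f8
line 4 (shl): pack op=0x11:6|rd=9:4|rs=15:4|pad=0:2 = 0x467c; big→ 46 7c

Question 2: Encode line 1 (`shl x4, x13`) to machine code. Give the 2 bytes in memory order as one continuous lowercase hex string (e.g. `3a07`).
4534

L1: shl op=0x11:6|rd=4:4|rs=13:4|pad=0:2 ⇒ 0x4534 ⇒ big 45 34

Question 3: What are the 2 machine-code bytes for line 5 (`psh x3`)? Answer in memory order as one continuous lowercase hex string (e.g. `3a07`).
line 5 (psh): pack op=0x2e:6|rd=3:4|pad=0:6 = 0xb8c0; big→ b8 c0

b8c0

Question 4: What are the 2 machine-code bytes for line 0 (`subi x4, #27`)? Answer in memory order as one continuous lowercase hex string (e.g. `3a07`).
991b

line 0 (subi): pack op=0x26:6|rd=4:4|imm=27:6 = 0x991b; big→ 99 1b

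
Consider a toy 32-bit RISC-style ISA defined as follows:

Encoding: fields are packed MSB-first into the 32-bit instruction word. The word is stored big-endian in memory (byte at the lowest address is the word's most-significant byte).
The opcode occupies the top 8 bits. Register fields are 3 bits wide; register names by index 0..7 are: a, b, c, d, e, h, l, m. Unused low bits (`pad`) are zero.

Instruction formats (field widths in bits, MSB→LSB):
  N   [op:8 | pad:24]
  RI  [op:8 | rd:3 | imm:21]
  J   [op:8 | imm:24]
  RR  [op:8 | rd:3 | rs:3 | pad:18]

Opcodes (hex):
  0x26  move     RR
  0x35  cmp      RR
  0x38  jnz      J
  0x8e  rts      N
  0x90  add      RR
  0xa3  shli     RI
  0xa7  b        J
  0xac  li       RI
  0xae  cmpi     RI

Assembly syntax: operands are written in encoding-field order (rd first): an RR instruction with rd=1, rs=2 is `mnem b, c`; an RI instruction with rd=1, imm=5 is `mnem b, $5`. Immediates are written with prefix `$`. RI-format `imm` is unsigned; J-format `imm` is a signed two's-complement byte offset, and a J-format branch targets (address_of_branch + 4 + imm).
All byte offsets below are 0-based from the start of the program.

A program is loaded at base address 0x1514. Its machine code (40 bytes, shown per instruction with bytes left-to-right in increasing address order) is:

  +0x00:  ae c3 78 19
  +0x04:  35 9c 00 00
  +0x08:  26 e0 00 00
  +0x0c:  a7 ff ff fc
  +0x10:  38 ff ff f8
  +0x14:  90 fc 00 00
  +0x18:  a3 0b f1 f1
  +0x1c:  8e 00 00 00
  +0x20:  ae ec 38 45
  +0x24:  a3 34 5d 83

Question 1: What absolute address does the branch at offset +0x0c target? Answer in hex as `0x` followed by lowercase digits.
0x1520

@+0c  big-endian(a7 ff ff fc) = 0xa7fffffc
  opcode bits[31:24]=0xa7: b/J
  imm@[23:0]=0xfffffc (s24→-4) ⇒ $-4
  target = base 0x1514 + off 0x0c + 4 + imm -4 = 0x1520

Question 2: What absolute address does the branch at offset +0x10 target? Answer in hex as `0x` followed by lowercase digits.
0x1520

+0x10: 38 ff ff f8 ⇒ word 0x38fffff8 (big)
  opcode bits[31:24]=0x38: jnz/J
  imm@[23:0]=0xfffff8 (s24→-8) ⇒ $-8
  target = base 0x1514 + off 0x10 + 4 + imm -8 = 0x1520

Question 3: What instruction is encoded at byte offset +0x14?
off 0x14: read 90 fc 00 00 as big → 0x90fc0000
  op=0x90fc0000>>24=0x90 ⇒ add (RR)
  rd: (w>>21)&0x7=0x7 → m
  rs: (w>>18)&0x7=0x7 → m

add m, m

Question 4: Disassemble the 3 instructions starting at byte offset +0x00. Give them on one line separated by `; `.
+0x00: ae c3 78 19 ⇒ word 0xaec37819 (big)
  op=0xaec37819>>24=0xae ⇒ cmpi (RI)
  [23:21] rd=6 = l
  [20:0] imm=227353 = $227353
+0x04: 35 9c 00 00 ⇒ word 0x359c0000 (big)
  op=0x359c0000>>24=0x35 ⇒ cmp (RR)
  [23:21] rd=4 = e
  [20:18] rs=7 = m
+0x08: 26 e0 00 00 ⇒ word 0x26e00000 (big)
  op=0x26e00000>>24=0x26 ⇒ move (RR)
  [23:21] rd=7 = m
  [20:18] rs=0 = a

cmpi l, $227353; cmp e, m; move m, a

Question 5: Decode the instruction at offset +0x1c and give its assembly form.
off 0x1c: read 8e 00 00 00 as big → 0x8e000000
  op=0x8e000000>>24=0x8e ⇒ rts (N)

rts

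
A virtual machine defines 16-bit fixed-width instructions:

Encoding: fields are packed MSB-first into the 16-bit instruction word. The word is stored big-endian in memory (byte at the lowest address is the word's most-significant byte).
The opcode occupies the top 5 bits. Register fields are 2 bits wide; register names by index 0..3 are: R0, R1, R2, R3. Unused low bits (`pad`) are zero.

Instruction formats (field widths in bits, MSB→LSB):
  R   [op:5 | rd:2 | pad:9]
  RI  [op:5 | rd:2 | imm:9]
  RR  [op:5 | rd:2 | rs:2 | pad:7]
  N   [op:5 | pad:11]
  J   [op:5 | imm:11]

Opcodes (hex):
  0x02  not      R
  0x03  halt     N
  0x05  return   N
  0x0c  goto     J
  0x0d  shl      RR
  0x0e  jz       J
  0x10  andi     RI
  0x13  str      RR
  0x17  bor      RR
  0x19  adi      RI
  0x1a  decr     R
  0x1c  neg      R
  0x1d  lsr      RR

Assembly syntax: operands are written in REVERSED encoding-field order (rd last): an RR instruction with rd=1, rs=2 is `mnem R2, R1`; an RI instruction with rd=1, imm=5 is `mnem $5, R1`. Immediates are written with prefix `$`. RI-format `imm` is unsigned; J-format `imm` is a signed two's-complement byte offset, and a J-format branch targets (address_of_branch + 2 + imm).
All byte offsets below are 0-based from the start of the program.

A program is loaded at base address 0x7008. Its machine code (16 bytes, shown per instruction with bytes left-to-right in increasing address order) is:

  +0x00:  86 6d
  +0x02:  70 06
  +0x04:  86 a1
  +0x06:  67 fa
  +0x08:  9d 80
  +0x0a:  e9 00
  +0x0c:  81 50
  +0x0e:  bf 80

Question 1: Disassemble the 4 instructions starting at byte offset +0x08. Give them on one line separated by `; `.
str R3, R2; lsr R2, R0; andi $336, R0; bor R3, R3

off 0x08: read 9d 80 as big → 0x9d80
  op=0x9d80>>11=0x13 ⇒ str (RR)
  rd: (w>>9)&0x3=0x2 → R2
  rs: (w>>7)&0x3=0x3 → R3
off 0x0a: read e9 00 as big → 0xe900
  op=0xe900>>11=0x1d ⇒ lsr (RR)
  rd: (w>>9)&0x3=0x0 → R0
  rs: (w>>7)&0x3=0x2 → R2
off 0x0c: read 81 50 as big → 0x8150
  op=0x8150>>11=0x10 ⇒ andi (RI)
  rd: (w>>9)&0x3=0x0 → R0
  imm: (w>>0)&0x1ff=0x150 → $336
off 0x0e: read bf 80 as big → 0xbf80
  op=0xbf80>>11=0x17 ⇒ bor (RR)
  rd: (w>>9)&0x3=0x3 → R3
  rs: (w>>7)&0x3=0x3 → R3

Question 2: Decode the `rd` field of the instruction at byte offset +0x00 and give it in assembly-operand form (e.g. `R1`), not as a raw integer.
+0x00: 86 6d ⇒ word 0x866d (big)
  opcode bits[15:11]=0x10: andi/RI
  rd: (w>>9)&0x3=0x3 → R3
  imm: (w>>0)&0x1ff=0x6d → $109

R3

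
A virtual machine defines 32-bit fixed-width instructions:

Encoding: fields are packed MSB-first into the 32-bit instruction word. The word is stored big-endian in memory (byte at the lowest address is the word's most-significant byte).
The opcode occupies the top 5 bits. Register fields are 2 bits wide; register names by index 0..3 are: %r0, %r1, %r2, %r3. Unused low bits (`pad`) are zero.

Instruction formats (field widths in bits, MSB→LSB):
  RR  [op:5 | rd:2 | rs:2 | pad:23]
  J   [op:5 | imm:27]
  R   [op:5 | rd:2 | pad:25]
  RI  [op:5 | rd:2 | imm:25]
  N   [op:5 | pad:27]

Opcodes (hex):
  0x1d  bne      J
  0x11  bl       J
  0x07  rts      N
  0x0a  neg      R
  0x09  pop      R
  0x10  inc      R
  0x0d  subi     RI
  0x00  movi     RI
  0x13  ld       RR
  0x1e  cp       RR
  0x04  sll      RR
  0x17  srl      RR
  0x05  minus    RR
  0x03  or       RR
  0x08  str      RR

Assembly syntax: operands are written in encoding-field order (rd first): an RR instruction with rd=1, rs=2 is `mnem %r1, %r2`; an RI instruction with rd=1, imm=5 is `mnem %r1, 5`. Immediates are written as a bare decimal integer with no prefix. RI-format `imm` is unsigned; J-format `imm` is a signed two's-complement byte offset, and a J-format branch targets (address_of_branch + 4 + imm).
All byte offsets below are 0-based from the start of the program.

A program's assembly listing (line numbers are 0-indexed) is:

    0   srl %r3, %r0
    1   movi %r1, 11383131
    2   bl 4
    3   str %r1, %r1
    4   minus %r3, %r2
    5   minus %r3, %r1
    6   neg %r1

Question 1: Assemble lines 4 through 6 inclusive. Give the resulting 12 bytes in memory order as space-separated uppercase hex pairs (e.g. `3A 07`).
4. minus fields op=0x5:5|rd=3:2|rs=2:2|pad=0:23 → word 2f000000h → 2f 00 00 00
5. minus fields op=0x5:5|rd=3:2|rs=1:2|pad=0:23 → word 2e800000h → 2e 80 00 00
6. neg fields op=0xa:5|rd=1:2|pad=0:25 → word 52000000h → 52 00 00 00

2F 00 00 00 2E 80 00 00 52 00 00 00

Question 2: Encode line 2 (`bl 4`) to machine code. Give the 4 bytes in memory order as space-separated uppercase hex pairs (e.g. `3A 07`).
88 00 00 04

2. bl fields op=0x11:5|imm=4:27 → word 88000004h → 88 00 00 04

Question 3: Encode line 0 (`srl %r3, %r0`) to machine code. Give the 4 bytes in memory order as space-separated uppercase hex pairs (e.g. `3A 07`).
BE 00 00 00

0. srl fields op=0x17:5|rd=3:2|rs=0:2|pad=0:23 → word be000000h → be 00 00 00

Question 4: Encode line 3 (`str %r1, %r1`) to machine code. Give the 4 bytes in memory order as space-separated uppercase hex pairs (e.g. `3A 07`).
line 3 (str): pack op=0x8:5|rd=1:2|rs=1:2|pad=0:23 = 0x42800000; big→ 42 80 00 00

42 80 00 00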